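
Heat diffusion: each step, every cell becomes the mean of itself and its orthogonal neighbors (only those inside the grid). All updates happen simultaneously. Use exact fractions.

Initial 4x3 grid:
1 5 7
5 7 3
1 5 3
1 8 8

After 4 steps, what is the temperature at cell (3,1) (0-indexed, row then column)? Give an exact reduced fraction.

Answer: 2034887/432000

Derivation:
Step 1: cell (3,1) = 11/2
Step 2: cell (3,1) = 599/120
Step 3: cell (3,1) = 34333/7200
Step 4: cell (3,1) = 2034887/432000
Full grid after step 4:
  138329/32400 245269/54000 103811/21600
  56521/13500 819103/180000 116579/24000
  227729/54000 414089/90000 1074791/216000
  280103/64800 2034887/432000 40741/8100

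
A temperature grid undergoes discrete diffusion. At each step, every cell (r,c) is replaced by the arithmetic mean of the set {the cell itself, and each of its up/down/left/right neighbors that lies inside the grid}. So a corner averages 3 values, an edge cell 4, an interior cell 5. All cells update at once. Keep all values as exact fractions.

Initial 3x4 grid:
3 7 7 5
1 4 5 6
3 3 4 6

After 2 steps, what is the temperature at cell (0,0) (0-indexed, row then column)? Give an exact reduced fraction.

Answer: 35/9

Derivation:
Step 1: cell (0,0) = 11/3
Step 2: cell (0,0) = 35/9
Full grid after step 2:
  35/9 227/48 449/80 35/6
  51/16 207/50 126/25 661/120
  103/36 43/12 139/30 46/9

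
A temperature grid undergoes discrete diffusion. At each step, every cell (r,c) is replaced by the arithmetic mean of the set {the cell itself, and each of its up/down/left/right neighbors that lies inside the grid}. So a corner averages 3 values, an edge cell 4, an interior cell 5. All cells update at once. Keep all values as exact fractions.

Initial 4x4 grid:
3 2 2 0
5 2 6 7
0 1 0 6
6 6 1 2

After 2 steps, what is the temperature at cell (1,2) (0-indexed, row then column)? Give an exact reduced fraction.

Step 1: cell (1,2) = 17/5
Step 2: cell (1,2) = 333/100
Full grid after step 2:
  97/36 677/240 223/80 41/12
  361/120 263/100 333/100 149/40
  113/40 143/50 14/5 143/40
  7/2 231/80 231/80 3

Answer: 333/100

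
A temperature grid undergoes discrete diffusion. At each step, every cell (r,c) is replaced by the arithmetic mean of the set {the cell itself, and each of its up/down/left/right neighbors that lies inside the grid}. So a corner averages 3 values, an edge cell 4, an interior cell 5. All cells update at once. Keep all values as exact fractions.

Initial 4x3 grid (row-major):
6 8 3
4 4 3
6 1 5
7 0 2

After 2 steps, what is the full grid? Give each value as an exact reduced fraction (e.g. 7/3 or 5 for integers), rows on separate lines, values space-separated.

After step 1:
  6 21/4 14/3
  5 4 15/4
  9/2 16/5 11/4
  13/3 5/2 7/3
After step 2:
  65/12 239/48 41/9
  39/8 106/25 91/24
  511/120 339/100 361/120
  34/9 371/120 91/36

Answer: 65/12 239/48 41/9
39/8 106/25 91/24
511/120 339/100 361/120
34/9 371/120 91/36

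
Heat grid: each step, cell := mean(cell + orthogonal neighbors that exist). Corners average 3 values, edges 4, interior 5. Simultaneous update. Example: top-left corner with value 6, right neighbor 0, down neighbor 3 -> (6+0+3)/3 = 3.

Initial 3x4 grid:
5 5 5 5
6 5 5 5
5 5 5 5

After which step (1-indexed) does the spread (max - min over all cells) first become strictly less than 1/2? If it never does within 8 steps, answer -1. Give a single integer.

Step 1: max=16/3, min=5, spread=1/3
  -> spread < 1/2 first at step 1
Step 2: max=1267/240, min=5, spread=67/240
Step 3: max=11237/2160, min=5, spread=437/2160
Step 4: max=4477531/864000, min=5009/1000, spread=29951/172800
Step 5: max=40095821/7776000, min=16954/3375, spread=206761/1555200
Step 6: max=16008195571/3110400000, min=27165671/5400000, spread=14430763/124416000
Step 7: max=958227741689/186624000000, min=2177652727/432000000, spread=139854109/1492992000
Step 8: max=57409671890251/11197440000000, min=196251228977/38880000000, spread=7114543559/89579520000

Answer: 1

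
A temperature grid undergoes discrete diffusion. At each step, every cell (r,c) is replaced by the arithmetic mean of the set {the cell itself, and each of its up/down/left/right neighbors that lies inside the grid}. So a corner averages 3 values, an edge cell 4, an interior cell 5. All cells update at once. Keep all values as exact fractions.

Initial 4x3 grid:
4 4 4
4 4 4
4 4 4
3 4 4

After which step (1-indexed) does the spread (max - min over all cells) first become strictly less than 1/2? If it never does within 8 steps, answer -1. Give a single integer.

Answer: 1

Derivation:
Step 1: max=4, min=11/3, spread=1/3
  -> spread < 1/2 first at step 1
Step 2: max=4, min=67/18, spread=5/18
Step 3: max=4, min=823/216, spread=41/216
Step 4: max=4, min=99463/25920, spread=4217/25920
Step 5: max=28721/7200, min=6011651/1555200, spread=38417/311040
Step 6: max=573403/144000, min=362047789/93312000, spread=1903471/18662400
Step 7: max=17164241/4320000, min=21793890911/5598720000, spread=18038617/223948800
Step 8: max=1542273241/388800000, min=1310424617149/335923200000, spread=883978523/13436928000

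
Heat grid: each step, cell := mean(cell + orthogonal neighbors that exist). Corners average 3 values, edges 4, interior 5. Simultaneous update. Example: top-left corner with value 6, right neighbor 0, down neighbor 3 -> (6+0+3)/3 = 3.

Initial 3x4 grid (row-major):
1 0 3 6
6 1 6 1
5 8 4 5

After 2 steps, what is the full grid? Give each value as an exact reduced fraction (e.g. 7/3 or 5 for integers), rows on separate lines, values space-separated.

After step 1:
  7/3 5/4 15/4 10/3
  13/4 21/5 3 9/2
  19/3 9/2 23/4 10/3
After step 2:
  41/18 173/60 17/6 139/36
  967/240 81/25 106/25 85/24
  169/36 1247/240 199/48 163/36

Answer: 41/18 173/60 17/6 139/36
967/240 81/25 106/25 85/24
169/36 1247/240 199/48 163/36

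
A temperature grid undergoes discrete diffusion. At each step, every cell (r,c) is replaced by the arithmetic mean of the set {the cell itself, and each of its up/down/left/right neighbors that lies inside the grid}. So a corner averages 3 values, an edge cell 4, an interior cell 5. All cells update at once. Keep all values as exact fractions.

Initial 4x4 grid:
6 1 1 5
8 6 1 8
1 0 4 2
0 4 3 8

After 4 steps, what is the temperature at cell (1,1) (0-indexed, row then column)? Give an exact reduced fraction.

Step 1: cell (1,1) = 16/5
Step 2: cell (1,1) = 379/100
Step 3: cell (1,1) = 831/250
Step 4: cell (1,1) = 13447/3750
Full grid after step 4:
  10483/2700 21791/6000 200581/54000 29819/8100
  20941/6000 13447/3750 19733/5625 212071/54000
  167611/54000 136909/45000 163937/45000 207701/54000
  43093/16200 81113/27000 22897/6750 12949/3240

Answer: 13447/3750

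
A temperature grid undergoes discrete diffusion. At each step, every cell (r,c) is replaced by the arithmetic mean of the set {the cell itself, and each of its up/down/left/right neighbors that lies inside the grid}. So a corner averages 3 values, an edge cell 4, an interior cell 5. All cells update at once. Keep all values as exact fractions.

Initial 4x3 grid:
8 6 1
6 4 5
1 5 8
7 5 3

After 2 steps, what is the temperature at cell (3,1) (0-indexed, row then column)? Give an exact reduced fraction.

Answer: 289/60

Derivation:
Step 1: cell (3,1) = 5
Step 2: cell (3,1) = 289/60
Full grid after step 2:
  97/18 1237/240 53/12
  641/120 119/25 379/80
  553/120 124/25 1181/240
  169/36 289/60 187/36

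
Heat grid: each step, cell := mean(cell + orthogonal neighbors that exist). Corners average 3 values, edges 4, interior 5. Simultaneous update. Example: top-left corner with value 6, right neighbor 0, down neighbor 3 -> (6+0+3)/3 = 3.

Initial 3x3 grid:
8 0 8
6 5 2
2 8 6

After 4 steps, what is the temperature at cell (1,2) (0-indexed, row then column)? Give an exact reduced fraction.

Step 1: cell (1,2) = 21/4
Step 2: cell (1,2) = 1087/240
Step 3: cell (1,2) = 70049/14400
Step 4: cell (1,2) = 4120303/864000
Full grid after step 4:
  315067/64800 1353101/288000 305267/64800
  471367/96000 443009/90000 4120303/864000
  329867/64800 4303303/864000 323267/64800

Answer: 4120303/864000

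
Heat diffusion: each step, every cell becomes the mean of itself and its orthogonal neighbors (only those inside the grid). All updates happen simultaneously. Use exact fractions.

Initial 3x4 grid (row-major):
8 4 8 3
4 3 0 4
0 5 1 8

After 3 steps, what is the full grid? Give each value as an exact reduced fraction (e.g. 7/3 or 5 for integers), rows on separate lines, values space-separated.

Answer: 9557/2160 15757/3600 829/200 1013/240
55423/14400 1382/375 2839/750 56083/14400
1177/360 7763/2400 24569/7200 4051/1080

Derivation:
After step 1:
  16/3 23/4 15/4 5
  15/4 16/5 16/5 15/4
  3 9/4 7/2 13/3
After step 2:
  89/18 541/120 177/40 25/6
  917/240 363/100 87/25 977/240
  3 239/80 797/240 139/36
After step 3:
  9557/2160 15757/3600 829/200 1013/240
  55423/14400 1382/375 2839/750 56083/14400
  1177/360 7763/2400 24569/7200 4051/1080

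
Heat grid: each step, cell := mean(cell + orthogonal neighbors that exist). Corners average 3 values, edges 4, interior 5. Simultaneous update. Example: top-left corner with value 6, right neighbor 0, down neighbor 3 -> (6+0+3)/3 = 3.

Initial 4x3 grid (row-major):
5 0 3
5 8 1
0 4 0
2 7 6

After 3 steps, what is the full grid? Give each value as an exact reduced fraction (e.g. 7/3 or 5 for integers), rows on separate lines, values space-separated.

After step 1:
  10/3 4 4/3
  9/2 18/5 3
  11/4 19/5 11/4
  3 19/4 13/3
After step 2:
  71/18 46/15 25/9
  851/240 189/50 641/240
  281/80 353/100 833/240
  7/2 953/240 71/18
After step 3:
  7601/2160 3053/900 6131/2160
  26609/7200 2489/750 22859/7200
  8453/2400 21917/6000 24509/7200
  659/180 53803/14400 4099/1080

Answer: 7601/2160 3053/900 6131/2160
26609/7200 2489/750 22859/7200
8453/2400 21917/6000 24509/7200
659/180 53803/14400 4099/1080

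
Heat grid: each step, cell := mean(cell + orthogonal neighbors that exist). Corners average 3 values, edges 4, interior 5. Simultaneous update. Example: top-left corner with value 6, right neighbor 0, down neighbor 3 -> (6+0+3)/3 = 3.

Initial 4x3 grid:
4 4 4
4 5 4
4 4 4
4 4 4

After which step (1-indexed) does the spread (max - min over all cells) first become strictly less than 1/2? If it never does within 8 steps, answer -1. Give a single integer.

Answer: 1

Derivation:
Step 1: max=17/4, min=4, spread=1/4
  -> spread < 1/2 first at step 1
Step 2: max=423/100, min=4, spread=23/100
Step 3: max=20011/4800, min=1613/400, spread=131/960
Step 4: max=179351/43200, min=29191/7200, spread=841/8640
Step 5: max=71662051/17280000, min=5853373/1440000, spread=56863/691200
Step 6: max=643614341/155520000, min=52829543/12960000, spread=386393/6220800
Step 7: max=257225723131/62208000000, min=21156358813/5184000000, spread=26795339/497664000
Step 8: max=15413735714129/3732480000000, min=1271246149667/311040000000, spread=254051069/5971968000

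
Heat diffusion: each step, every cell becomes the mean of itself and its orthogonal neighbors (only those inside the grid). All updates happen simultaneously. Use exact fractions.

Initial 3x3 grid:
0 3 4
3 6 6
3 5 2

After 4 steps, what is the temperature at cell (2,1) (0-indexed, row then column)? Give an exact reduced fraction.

Answer: 284257/72000

Derivation:
Step 1: cell (2,1) = 4
Step 2: cell (2,1) = 83/20
Step 3: cell (2,1) = 1189/300
Step 4: cell (2,1) = 284257/72000
Full grid after step 4:
  16201/4800 3158459/864000 505777/129600
  762271/216000 1361083/360000 1761917/432000
  118913/32400 284257/72000 268001/64800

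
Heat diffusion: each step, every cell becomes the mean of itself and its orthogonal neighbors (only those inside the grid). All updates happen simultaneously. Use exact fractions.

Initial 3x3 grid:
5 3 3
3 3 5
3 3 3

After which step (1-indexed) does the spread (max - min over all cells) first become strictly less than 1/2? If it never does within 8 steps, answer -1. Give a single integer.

Answer: 2

Derivation:
Step 1: max=11/3, min=3, spread=2/3
Step 2: max=427/120, min=19/6, spread=47/120
  -> spread < 1/2 first at step 2
Step 3: max=1921/540, min=131/40, spread=61/216
Step 4: max=113837/32400, min=71633/21600, spread=511/2592
Step 5: max=6791089/1944000, min=4347851/1296000, spread=4309/31104
Step 6: max=404903633/116640000, min=87458099/25920000, spread=36295/373248
Step 7: max=24204243901/6998400000, min=15817649059/4665600000, spread=305773/4478976
Step 8: max=1447809511397/419904000000, min=951789929473/279936000000, spread=2575951/53747712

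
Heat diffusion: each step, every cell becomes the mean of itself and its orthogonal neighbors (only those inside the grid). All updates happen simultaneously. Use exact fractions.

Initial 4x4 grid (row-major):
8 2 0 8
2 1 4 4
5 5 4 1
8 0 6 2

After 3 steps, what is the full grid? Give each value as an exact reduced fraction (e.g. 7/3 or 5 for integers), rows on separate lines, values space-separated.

After step 1:
  4 11/4 7/2 4
  4 14/5 13/5 17/4
  5 3 4 11/4
  13/3 19/4 3 3
After step 2:
  43/12 261/80 257/80 47/12
  79/20 303/100 343/100 17/5
  49/12 391/100 307/100 7/2
  169/36 181/48 59/16 35/12
After step 3:
  2591/720 7853/2400 8293/2400 2527/720
  2197/600 7033/2000 6457/2000 2137/600
  7487/1800 21437/6000 7039/2000 1933/600
  1807/432 28913/7200 2689/800 485/144

Answer: 2591/720 7853/2400 8293/2400 2527/720
2197/600 7033/2000 6457/2000 2137/600
7487/1800 21437/6000 7039/2000 1933/600
1807/432 28913/7200 2689/800 485/144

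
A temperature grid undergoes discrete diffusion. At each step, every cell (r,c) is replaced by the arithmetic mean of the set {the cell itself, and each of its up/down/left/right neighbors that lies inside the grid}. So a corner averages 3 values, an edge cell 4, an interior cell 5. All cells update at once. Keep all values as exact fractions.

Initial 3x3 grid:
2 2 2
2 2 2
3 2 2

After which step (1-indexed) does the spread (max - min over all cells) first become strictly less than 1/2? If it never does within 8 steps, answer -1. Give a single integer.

Answer: 1

Derivation:
Step 1: max=7/3, min=2, spread=1/3
  -> spread < 1/2 first at step 1
Step 2: max=41/18, min=2, spread=5/18
Step 3: max=473/216, min=2, spread=41/216
Step 4: max=28051/12960, min=731/360, spread=347/2592
Step 5: max=1662137/777600, min=7357/3600, spread=2921/31104
Step 6: max=99140539/46656000, min=889483/432000, spread=24611/373248
Step 7: max=5917442033/2799360000, min=20096741/9720000, spread=207329/4478976
Step 8: max=353953152451/167961600000, min=1075601599/518400000, spread=1746635/53747712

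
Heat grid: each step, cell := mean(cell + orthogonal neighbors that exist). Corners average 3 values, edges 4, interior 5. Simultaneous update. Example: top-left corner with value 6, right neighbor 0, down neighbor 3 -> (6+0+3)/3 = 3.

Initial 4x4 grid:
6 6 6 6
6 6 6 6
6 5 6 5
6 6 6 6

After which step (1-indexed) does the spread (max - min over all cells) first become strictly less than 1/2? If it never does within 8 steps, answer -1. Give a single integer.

Answer: 1

Derivation:
Step 1: max=6, min=28/5, spread=2/5
  -> spread < 1/2 first at step 1
Step 2: max=6, min=683/120, spread=37/120
Step 3: max=2387/400, min=12421/2160, spread=293/1350
Step 4: max=42809/7200, min=249941/43200, spread=6913/43200
Step 5: max=236999/40000, min=2250233/388800, spread=333733/2430000
Step 6: max=38337617/6480000, min=338526991/58320000, spread=3255781/29160000
Step 7: max=1147823267/194400000, min=10165688701/1749600000, spread=82360351/874800000
Step 8: max=34401348089/5832000000, min=305462977159/52488000000, spread=2074577821/26244000000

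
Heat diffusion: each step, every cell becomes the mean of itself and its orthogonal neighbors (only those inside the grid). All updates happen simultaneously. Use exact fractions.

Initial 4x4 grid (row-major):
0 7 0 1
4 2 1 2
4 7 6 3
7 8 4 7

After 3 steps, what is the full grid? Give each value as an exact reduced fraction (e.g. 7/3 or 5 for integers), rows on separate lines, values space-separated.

Answer: 3551/1080 10019/3600 2881/1200 1429/720
6757/1800 11069/3000 6011/2000 6437/2400
9077/1800 28841/6000 1633/375 28423/7200
12359/2160 41033/7200 38113/7200 1289/270

Derivation:
After step 1:
  11/3 9/4 9/4 1
  5/2 21/5 11/5 7/4
  11/2 27/5 21/5 9/2
  19/3 13/2 25/4 14/3
After step 2:
  101/36 371/120 77/40 5/3
  119/30 331/100 73/25 189/80
  74/15 129/25 451/100 907/240
  55/9 1469/240 1297/240 185/36
After step 3:
  3551/1080 10019/3600 2881/1200 1429/720
  6757/1800 11069/3000 6011/2000 6437/2400
  9077/1800 28841/6000 1633/375 28423/7200
  12359/2160 41033/7200 38113/7200 1289/270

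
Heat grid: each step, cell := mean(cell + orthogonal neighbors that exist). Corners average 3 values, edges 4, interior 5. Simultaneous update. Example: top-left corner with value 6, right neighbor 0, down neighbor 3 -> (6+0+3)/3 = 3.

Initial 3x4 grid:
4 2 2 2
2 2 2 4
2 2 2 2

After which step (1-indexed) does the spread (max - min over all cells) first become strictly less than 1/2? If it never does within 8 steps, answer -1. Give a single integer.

Step 1: max=8/3, min=2, spread=2/3
Step 2: max=307/120, min=2, spread=67/120
Step 3: max=1321/540, min=155/72, spread=317/1080
  -> spread < 1/2 first at step 3
Step 4: max=1033051/432000, min=13123/6000, spread=17639/86400
Step 5: max=9252641/3888000, min=2882087/1296000, spread=30319/194400
Step 6: max=549512959/233280000, min=174946853/77760000, spread=61681/583200
Step 7: max=32873426981/13996800000, min=130078567/57600000, spread=1580419/17496000
Step 8: max=1963022194879/839808000000, min=635520014293/279936000000, spread=7057769/104976000

Answer: 3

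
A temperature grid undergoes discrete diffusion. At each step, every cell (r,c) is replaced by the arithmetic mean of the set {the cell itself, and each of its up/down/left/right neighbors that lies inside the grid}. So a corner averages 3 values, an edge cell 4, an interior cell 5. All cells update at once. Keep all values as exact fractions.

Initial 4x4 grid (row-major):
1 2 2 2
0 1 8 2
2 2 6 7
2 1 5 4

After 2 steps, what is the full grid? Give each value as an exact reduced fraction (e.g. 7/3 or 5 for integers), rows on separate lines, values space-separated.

After step 1:
  1 3/2 7/2 2
  1 13/5 19/5 19/4
  3/2 12/5 28/5 19/4
  5/3 5/2 4 16/3
After step 2:
  7/6 43/20 27/10 41/12
  61/40 113/50 81/20 153/40
  197/120 73/25 411/100 613/120
  17/9 317/120 523/120 169/36

Answer: 7/6 43/20 27/10 41/12
61/40 113/50 81/20 153/40
197/120 73/25 411/100 613/120
17/9 317/120 523/120 169/36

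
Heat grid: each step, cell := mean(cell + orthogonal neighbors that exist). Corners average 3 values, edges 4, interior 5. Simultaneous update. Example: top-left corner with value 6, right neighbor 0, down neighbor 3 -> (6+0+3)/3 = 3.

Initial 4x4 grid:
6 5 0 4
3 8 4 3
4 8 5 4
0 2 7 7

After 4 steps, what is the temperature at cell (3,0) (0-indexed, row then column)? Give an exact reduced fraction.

Step 1: cell (3,0) = 2
Step 2: cell (3,0) = 10/3
Step 3: cell (3,0) = 1399/360
Step 4: cell (3,0) = 45421/10800
Full grid after step 4:
  7543/1620 484409/108000 438721/108000 123811/32400
  499499/108000 51649/11250 396421/90000 112399/27000
  17529/4000 46121/10000 70957/15000 42707/9000
  45421/10800 80693/18000 87929/18000 5377/1080

Answer: 45421/10800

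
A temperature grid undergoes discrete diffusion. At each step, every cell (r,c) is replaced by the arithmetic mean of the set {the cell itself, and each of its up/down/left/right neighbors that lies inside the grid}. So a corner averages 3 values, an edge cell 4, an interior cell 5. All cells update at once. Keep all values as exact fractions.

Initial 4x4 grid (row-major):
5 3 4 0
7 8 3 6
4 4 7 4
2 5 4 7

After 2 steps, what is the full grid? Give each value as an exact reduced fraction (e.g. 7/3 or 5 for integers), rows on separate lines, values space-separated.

Answer: 16/3 35/8 493/120 109/36
81/16 136/25 83/20 1091/240
1171/240 23/5 547/100 373/80
35/9 563/120 189/40 67/12

Derivation:
After step 1:
  5 5 5/2 10/3
  6 5 28/5 13/4
  17/4 28/5 22/5 6
  11/3 15/4 23/4 5
After step 2:
  16/3 35/8 493/120 109/36
  81/16 136/25 83/20 1091/240
  1171/240 23/5 547/100 373/80
  35/9 563/120 189/40 67/12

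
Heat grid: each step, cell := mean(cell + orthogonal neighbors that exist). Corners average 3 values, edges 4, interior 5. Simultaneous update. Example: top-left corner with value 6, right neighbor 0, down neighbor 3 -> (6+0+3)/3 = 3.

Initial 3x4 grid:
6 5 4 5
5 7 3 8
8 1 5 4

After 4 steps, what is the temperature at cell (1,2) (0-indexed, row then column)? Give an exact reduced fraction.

Answer: 870581/180000

Derivation:
Step 1: cell (1,2) = 27/5
Step 2: cell (1,2) = 221/50
Step 3: cell (1,2) = 30383/6000
Step 4: cell (1,2) = 870581/180000
Full grid after step 4:
  86399/16200 1092467/216000 1102387/216000 322351/64800
  246341/48000 153901/30000 870581/180000 543271/108000
  334021/64800 524171/108000 530381/108000 155813/32400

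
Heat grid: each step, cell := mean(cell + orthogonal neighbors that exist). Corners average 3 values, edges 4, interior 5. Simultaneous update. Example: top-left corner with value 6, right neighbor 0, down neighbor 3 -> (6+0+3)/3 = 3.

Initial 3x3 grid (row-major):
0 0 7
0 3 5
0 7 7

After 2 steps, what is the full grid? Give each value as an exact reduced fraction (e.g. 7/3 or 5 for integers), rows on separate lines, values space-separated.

Answer: 13/12 19/8 4
73/48 16/5 113/24
22/9 191/48 193/36

Derivation:
After step 1:
  0 5/2 4
  3/4 3 11/2
  7/3 17/4 19/3
After step 2:
  13/12 19/8 4
  73/48 16/5 113/24
  22/9 191/48 193/36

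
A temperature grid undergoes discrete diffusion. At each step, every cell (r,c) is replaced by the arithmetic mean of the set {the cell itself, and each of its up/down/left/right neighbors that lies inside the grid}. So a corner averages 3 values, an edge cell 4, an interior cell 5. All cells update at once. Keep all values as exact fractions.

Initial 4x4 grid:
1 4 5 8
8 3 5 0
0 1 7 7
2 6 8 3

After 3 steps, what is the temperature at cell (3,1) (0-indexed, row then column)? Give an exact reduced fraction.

Step 1: cell (3,1) = 17/4
Step 2: cell (3,1) = 979/240
Step 3: cell (3,1) = 30247/7200
Full grid after step 3:
  4111/1080 28241/7200 33113/7200 245/54
  24521/7200 12217/3000 1631/375 34943/7200
  24817/7200 1447/375 969/200 787/160
  923/270 30247/7200 2353/480 1931/360

Answer: 30247/7200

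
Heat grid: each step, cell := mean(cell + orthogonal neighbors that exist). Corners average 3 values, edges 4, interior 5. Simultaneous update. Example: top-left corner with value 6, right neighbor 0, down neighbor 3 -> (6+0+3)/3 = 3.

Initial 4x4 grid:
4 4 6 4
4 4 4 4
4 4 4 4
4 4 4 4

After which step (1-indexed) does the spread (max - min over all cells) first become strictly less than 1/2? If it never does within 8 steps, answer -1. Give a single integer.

Answer: 3

Derivation:
Step 1: max=14/3, min=4, spread=2/3
Step 2: max=271/60, min=4, spread=31/60
Step 3: max=2371/540, min=4, spread=211/540
  -> spread < 1/2 first at step 3
Step 4: max=232843/54000, min=4, spread=16843/54000
Step 5: max=2082643/486000, min=18079/4500, spread=130111/486000
Step 6: max=61962367/14580000, min=1087159/270000, spread=3255781/14580000
Step 7: max=1849953691/437400000, min=1091107/270000, spread=82360351/437400000
Step 8: max=55239316891/13122000000, min=196906441/48600000, spread=2074577821/13122000000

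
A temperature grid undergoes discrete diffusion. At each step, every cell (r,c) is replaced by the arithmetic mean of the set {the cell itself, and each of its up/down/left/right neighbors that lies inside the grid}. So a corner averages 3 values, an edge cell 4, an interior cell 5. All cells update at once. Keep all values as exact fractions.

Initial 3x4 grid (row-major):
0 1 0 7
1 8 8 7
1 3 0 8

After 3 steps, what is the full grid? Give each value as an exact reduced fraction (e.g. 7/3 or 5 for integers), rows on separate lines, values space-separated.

After step 1:
  2/3 9/4 4 14/3
  5/2 21/5 23/5 15/2
  5/3 3 19/4 5
After step 2:
  65/36 667/240 931/240 97/18
  271/120 331/100 501/100 653/120
  43/18 817/240 347/80 23/4
After step 3:
  4927/2160 21193/7200 30703/7200 10591/2160
  17573/7200 10057/3000 13187/3000 38863/7200
  5797/2160 24193/7200 11101/2400 3727/720

Answer: 4927/2160 21193/7200 30703/7200 10591/2160
17573/7200 10057/3000 13187/3000 38863/7200
5797/2160 24193/7200 11101/2400 3727/720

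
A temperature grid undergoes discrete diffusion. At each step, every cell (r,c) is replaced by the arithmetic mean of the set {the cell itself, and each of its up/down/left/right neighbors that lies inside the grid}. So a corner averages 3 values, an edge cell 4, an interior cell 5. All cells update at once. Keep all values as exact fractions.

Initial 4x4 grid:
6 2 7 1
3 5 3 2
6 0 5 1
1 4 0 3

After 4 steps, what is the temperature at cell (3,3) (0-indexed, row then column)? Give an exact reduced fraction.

Step 1: cell (3,3) = 4/3
Step 2: cell (3,3) = 85/36
Step 3: cell (3,3) = 4403/2160
Step 4: cell (3,3) = 156857/64800
Full grid after step 4:
  51701/12960 785887/216000 152323/43200 198593/64800
  191683/54000 653167/180000 542759/180000 32329/10800
  181309/54000 522103/180000 103747/36000 131231/54000
  184609/64800 616951/216000 512519/216000 156857/64800

Answer: 156857/64800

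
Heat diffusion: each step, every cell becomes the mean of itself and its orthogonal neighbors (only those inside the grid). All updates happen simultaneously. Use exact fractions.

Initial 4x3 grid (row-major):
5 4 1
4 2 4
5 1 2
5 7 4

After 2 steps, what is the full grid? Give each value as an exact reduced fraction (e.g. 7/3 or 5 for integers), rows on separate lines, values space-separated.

Answer: 34/9 10/3 11/4
181/48 313/100 11/4
1009/240 343/100 191/60
41/9 353/80 34/9

Derivation:
After step 1:
  13/3 3 3
  4 3 9/4
  15/4 17/5 11/4
  17/3 17/4 13/3
After step 2:
  34/9 10/3 11/4
  181/48 313/100 11/4
  1009/240 343/100 191/60
  41/9 353/80 34/9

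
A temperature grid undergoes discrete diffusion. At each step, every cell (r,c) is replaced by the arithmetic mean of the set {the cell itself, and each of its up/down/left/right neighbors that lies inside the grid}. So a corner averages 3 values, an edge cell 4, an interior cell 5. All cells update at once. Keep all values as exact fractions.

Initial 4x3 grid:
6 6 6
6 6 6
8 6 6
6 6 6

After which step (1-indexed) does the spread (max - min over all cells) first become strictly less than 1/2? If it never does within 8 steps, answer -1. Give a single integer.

Answer: 3

Derivation:
Step 1: max=20/3, min=6, spread=2/3
Step 2: max=391/60, min=6, spread=31/60
Step 3: max=3451/540, min=6, spread=211/540
  -> spread < 1/2 first at step 3
Step 4: max=340897/54000, min=5447/900, spread=14077/54000
Step 5: max=3056407/486000, min=327683/54000, spread=5363/24300
Step 6: max=91220809/14580000, min=182869/30000, spread=93859/583200
Step 7: max=5459074481/874800000, min=296936467/48600000, spread=4568723/34992000
Step 8: max=326708435629/52488000000, min=8929618889/1458000000, spread=8387449/83980800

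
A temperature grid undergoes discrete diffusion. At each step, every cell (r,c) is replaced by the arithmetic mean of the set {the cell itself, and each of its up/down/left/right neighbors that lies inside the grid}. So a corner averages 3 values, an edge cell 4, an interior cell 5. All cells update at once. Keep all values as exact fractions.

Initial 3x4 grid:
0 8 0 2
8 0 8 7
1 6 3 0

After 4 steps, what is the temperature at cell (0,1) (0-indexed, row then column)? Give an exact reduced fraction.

Step 1: cell (0,1) = 2
Step 2: cell (0,1) = 107/24
Step 3: cell (0,1) = 6389/1800
Step 4: cell (0,1) = 430861/108000
Full grid after step 4:
  485527/129600 430861/108000 132997/36000 167089/43200
  3470483/864000 1339687/360000 1438387/360000 3197723/864000
  162659/43200 288949/72000 805607/216000 505417/129600

Answer: 430861/108000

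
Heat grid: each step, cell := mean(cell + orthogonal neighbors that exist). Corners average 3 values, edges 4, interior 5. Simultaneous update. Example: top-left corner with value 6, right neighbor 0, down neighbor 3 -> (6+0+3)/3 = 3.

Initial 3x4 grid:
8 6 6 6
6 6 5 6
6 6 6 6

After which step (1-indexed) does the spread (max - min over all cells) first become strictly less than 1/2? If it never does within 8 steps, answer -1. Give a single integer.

Step 1: max=20/3, min=23/4, spread=11/12
Step 2: max=59/9, min=577/100, spread=707/900
Step 3: max=13663/2160, min=27989/4800, spread=21359/43200
  -> spread < 1/2 first at step 3
Step 4: max=203183/32400, min=252649/43200, spread=10957/25920
Step 5: max=24089309/3888000, min=15250781/2592000, spread=97051/311040
Step 6: max=1437869281/233280000, min=917195179/155520000, spread=4966121/18662400
Step 7: max=85807799579/13996800000, min=55255899761/9331200000, spread=46783199/223948800
Step 8: max=5131671854761/839808000000, min=3324084989299/559872000000, spread=2328709933/13436928000

Answer: 3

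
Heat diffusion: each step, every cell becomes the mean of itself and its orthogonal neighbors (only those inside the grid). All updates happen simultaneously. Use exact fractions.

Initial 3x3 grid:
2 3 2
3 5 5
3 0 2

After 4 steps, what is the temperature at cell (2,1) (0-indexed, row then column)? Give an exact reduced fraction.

Step 1: cell (2,1) = 5/2
Step 2: cell (2,1) = 301/120
Step 3: cell (2,1) = 19727/7200
Step 4: cell (2,1) = 1194469/432000
Full grid after step 4:
  383939/129600 217349/72000 200807/64800
  2444563/864000 1055281/360000 1284719/432000
  118363/43200 1194469/432000 92791/32400

Answer: 1194469/432000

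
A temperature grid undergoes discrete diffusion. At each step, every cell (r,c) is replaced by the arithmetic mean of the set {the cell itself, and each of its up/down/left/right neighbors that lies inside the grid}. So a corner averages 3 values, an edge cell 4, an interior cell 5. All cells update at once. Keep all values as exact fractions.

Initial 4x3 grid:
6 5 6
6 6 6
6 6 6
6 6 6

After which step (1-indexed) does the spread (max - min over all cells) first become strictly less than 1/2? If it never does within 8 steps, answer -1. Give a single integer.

Answer: 1

Derivation:
Step 1: max=6, min=17/3, spread=1/3
  -> spread < 1/2 first at step 1
Step 2: max=6, min=1373/240, spread=67/240
Step 3: max=6, min=12523/2160, spread=437/2160
Step 4: max=5991/1000, min=5026469/864000, spread=29951/172800
Step 5: max=20171/3375, min=45440179/7776000, spread=206761/1555200
Step 6: max=32234329/5400000, min=18206204429/3110400000, spread=14430763/124416000
Step 7: max=2574347273/432000000, min=1094636258311/186624000000, spread=139854109/1492992000
Step 8: max=231428771023/38880000000, min=65762168109749/11197440000000, spread=7114543559/89579520000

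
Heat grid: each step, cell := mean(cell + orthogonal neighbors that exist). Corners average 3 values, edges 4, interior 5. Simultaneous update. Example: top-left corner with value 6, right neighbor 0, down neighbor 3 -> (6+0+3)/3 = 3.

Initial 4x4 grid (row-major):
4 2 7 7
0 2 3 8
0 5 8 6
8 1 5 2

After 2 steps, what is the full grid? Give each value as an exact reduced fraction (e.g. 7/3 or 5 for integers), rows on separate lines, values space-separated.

Answer: 29/12 129/40 643/120 217/36
183/80 329/100 483/100 187/30
219/80 19/5 121/25 163/30
11/3 299/80 1109/240 43/9

Derivation:
After step 1:
  2 15/4 19/4 22/3
  3/2 12/5 28/5 6
  13/4 16/5 27/5 6
  3 19/4 4 13/3
After step 2:
  29/12 129/40 643/120 217/36
  183/80 329/100 483/100 187/30
  219/80 19/5 121/25 163/30
  11/3 299/80 1109/240 43/9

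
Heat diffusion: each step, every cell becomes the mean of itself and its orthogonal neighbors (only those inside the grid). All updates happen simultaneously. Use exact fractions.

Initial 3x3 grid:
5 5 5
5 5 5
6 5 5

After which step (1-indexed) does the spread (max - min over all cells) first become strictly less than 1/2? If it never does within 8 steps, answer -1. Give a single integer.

Step 1: max=16/3, min=5, spread=1/3
  -> spread < 1/2 first at step 1
Step 2: max=95/18, min=5, spread=5/18
Step 3: max=1121/216, min=5, spread=41/216
Step 4: max=66931/12960, min=1811/360, spread=347/2592
Step 5: max=3994937/777600, min=18157/3600, spread=2921/31104
Step 6: max=239108539/46656000, min=2185483/432000, spread=24611/373248
Step 7: max=14315522033/2799360000, min=49256741/9720000, spread=207329/4478976
Step 8: max=857837952451/167961600000, min=2630801599/518400000, spread=1746635/53747712

Answer: 1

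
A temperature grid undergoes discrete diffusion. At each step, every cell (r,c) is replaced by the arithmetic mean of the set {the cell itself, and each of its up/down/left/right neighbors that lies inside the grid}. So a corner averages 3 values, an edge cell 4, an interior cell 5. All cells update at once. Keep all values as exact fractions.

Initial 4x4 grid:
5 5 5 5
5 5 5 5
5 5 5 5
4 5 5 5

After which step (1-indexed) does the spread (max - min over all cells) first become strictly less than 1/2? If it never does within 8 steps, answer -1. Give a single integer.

Step 1: max=5, min=14/3, spread=1/3
  -> spread < 1/2 first at step 1
Step 2: max=5, min=85/18, spread=5/18
Step 3: max=5, min=1039/216, spread=41/216
Step 4: max=5, min=31357/6480, spread=1043/6480
Step 5: max=5, min=946447/194400, spread=25553/194400
Step 6: max=89921/18000, min=28488541/5832000, spread=645863/5832000
Step 7: max=599029/120000, min=857158309/174960000, spread=16225973/174960000
Step 8: max=269299/54000, min=25766522017/5248800000, spread=409340783/5248800000

Answer: 1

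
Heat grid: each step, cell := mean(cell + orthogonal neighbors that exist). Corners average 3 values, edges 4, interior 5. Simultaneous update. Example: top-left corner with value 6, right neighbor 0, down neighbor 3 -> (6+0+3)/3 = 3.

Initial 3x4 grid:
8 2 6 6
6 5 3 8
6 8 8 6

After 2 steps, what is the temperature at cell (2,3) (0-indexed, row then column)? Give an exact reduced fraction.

Step 1: cell (2,3) = 22/3
Step 2: cell (2,3) = 58/9
Full grid after step 2:
  101/18 589/120 133/24 50/9
  461/80 581/100 541/100 103/16
  59/9 367/60 79/12 58/9

Answer: 58/9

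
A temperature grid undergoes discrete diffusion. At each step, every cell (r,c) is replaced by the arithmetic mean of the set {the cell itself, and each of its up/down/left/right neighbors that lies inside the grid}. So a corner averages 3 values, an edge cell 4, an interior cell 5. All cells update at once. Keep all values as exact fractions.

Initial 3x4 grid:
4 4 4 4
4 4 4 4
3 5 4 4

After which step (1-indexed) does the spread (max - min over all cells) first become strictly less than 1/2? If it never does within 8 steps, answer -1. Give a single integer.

Answer: 2

Derivation:
Step 1: max=17/4, min=15/4, spread=1/2
Step 2: max=329/80, min=47/12, spread=47/240
  -> spread < 1/2 first at step 2
Step 3: max=9809/2400, min=18973/4800, spread=43/320
Step 4: max=87689/21600, min=171743/43200, spread=727/8640
Step 5: max=8744531/2160000, min=69003493/17280000, spread=63517/1152000
Step 6: max=78632711/19440000, min=621623963/155520000, spread=297509/6220800
Step 7: max=2355260087/583200000, min=37365715417/9331200000, spread=12737839/373248000
Step 8: max=70618884179/17496000000, min=2243357018603/559872000000, spread=131578201/4478976000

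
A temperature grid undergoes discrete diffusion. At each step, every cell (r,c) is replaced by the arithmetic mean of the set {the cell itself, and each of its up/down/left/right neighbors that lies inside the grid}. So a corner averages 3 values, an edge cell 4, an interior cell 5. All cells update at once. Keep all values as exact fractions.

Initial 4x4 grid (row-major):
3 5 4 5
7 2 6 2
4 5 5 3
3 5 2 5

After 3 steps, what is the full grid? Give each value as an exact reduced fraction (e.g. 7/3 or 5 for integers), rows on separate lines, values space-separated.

Answer: 647/144 1013/240 3103/720 8653/2160
2063/480 8877/2000 24403/6000 5849/1440
10483/2400 8323/2000 24629/6000 27797/7200
2989/720 103/25 886/225 8267/2160

Derivation:
After step 1:
  5 7/2 5 11/3
  4 5 19/5 4
  19/4 21/5 21/5 15/4
  4 15/4 17/4 10/3
After step 2:
  25/6 37/8 479/120 38/9
  75/16 41/10 22/5 913/240
  339/80 219/50 101/25 917/240
  25/6 81/20 233/60 34/9
After step 3:
  647/144 1013/240 3103/720 8653/2160
  2063/480 8877/2000 24403/6000 5849/1440
  10483/2400 8323/2000 24629/6000 27797/7200
  2989/720 103/25 886/225 8267/2160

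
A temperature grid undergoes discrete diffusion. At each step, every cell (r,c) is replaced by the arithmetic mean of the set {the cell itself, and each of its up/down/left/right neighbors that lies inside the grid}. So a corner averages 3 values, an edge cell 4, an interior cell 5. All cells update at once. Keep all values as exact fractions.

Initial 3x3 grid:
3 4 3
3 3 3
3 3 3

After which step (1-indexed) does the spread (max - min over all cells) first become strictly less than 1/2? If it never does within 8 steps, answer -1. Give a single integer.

Answer: 1

Derivation:
Step 1: max=10/3, min=3, spread=1/3
  -> spread < 1/2 first at step 1
Step 2: max=787/240, min=3, spread=67/240
Step 3: max=6917/2160, min=607/200, spread=1807/10800
Step 4: max=2749963/864000, min=16561/5400, spread=33401/288000
Step 5: max=24557933/7776000, min=1663391/540000, spread=3025513/38880000
Step 6: max=9796126867/3110400000, min=89155949/28800000, spread=53531/995328
Step 7: max=585904925849/186624000000, min=24119116051/7776000000, spread=450953/11943936
Step 8: max=35101223560603/11197440000000, min=2900368610519/933120000000, spread=3799043/143327232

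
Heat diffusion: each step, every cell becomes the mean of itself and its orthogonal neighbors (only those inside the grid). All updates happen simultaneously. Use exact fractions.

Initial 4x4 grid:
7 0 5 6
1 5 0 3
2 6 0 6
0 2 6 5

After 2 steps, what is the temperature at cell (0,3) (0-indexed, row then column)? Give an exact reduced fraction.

Step 1: cell (0,3) = 14/3
Step 2: cell (0,3) = 67/18
Full grid after step 2:
  32/9 181/60 107/30 67/18
  83/30 16/5 151/50 871/240
  31/12 59/20 319/100 991/240
  85/36 133/48 961/240 149/36

Answer: 67/18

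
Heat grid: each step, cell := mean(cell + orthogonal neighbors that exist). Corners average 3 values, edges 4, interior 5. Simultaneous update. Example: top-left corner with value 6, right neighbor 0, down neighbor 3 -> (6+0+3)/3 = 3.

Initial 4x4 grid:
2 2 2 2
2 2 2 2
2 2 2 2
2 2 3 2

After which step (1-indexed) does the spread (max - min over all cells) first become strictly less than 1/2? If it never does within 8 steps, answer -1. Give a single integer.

Answer: 1

Derivation:
Step 1: max=7/3, min=2, spread=1/3
  -> spread < 1/2 first at step 1
Step 2: max=271/120, min=2, spread=31/120
Step 3: max=2371/1080, min=2, spread=211/1080
Step 4: max=232843/108000, min=2, spread=16843/108000
Step 5: max=2082643/972000, min=18079/9000, spread=130111/972000
Step 6: max=61962367/29160000, min=1087159/540000, spread=3255781/29160000
Step 7: max=1849953691/874800000, min=1091107/540000, spread=82360351/874800000
Step 8: max=55239316891/26244000000, min=196906441/97200000, spread=2074577821/26244000000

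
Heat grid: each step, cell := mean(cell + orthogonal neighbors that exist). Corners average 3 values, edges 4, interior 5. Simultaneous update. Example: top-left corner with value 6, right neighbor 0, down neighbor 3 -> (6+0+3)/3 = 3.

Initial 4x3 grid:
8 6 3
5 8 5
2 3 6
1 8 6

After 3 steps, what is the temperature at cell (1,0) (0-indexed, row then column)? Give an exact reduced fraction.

Step 1: cell (1,0) = 23/4
Step 2: cell (1,0) = 607/120
Step 3: cell (1,0) = 19099/3600
Full grid after step 3:
  12119/2160 27487/4800 11719/2160
  19099/3600 10453/2000 4931/900
  15929/3600 15217/3000 1169/225
  589/135 33653/7200 724/135

Answer: 19099/3600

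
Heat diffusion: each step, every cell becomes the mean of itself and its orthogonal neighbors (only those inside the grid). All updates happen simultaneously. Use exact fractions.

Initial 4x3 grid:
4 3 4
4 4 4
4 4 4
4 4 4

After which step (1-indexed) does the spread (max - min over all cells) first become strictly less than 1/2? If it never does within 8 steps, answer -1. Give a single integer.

Step 1: max=4, min=11/3, spread=1/3
  -> spread < 1/2 first at step 1
Step 2: max=4, min=893/240, spread=67/240
Step 3: max=4, min=8203/2160, spread=437/2160
Step 4: max=3991/1000, min=3298469/864000, spread=29951/172800
Step 5: max=13421/3375, min=29888179/7776000, spread=206761/1555200
Step 6: max=21434329/5400000, min=11985404429/3110400000, spread=14430763/124416000
Step 7: max=1710347273/432000000, min=721388258311/186624000000, spread=139854109/1492992000
Step 8: max=153668771023/38880000000, min=43367288109749/11197440000000, spread=7114543559/89579520000

Answer: 1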